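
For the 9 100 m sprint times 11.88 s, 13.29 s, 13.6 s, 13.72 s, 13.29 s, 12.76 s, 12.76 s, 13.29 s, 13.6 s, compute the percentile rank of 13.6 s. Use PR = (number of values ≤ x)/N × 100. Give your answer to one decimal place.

88.9

N = 9.
Strictly below 13.6: 6. Equal to 13.6: 2.
PR = 8/9 × 100 = 88.9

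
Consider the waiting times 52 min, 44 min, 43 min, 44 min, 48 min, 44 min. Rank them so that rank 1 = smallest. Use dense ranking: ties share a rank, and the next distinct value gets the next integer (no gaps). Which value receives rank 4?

52

Sorted (ascending): 43, 44, 44, 44, 48, 52
The 3 values of 44 share dense rank 2.
Remaining distinct values take the next consecutive integers.
Rank 4 → value 52.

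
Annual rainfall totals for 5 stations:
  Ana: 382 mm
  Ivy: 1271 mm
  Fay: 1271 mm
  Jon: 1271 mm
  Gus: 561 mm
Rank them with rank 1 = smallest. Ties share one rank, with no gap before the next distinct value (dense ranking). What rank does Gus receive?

Sorted (ascending): 382, 561, 1271, 1271, 1271
The 3 values of 1271 share dense rank 3.
Remaining distinct values take the next consecutive integers.
Gus has value 561 mm → rank 2.

2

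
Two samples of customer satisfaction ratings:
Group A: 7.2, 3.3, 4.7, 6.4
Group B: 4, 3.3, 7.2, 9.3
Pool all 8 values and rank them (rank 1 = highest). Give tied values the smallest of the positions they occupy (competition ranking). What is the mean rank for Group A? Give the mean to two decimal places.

Sorted (descending): 9.3, 7.2, 7.2, 6.4, 4.7, 4, 3.3, 3.3
The 2 values of 7.2 occupy positions 2–3 → each gets rank 2.
The 2 values of 3.3 occupy positions 7–8 → each gets rank 7.
Group A values → pooled ranks: 7.2→2, 3.3→7, 4.7→5, 6.4→4
Mean rank = (2 + 7 + 5 + 4) / 4 = 4.50

4.50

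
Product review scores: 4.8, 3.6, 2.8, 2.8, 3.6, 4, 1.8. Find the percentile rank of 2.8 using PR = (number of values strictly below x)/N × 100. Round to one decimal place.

14.3

N = 7.
Strictly below 2.8: 1. Equal to 2.8: 2.
PR = 1/7 × 100 = 14.3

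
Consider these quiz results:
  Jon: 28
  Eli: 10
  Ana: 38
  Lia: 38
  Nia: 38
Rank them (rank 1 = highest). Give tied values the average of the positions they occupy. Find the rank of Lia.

Sorted (descending): 38, 38, 38, 28, 10
The 3 values of 38 occupy positions 1–3 → average rank 2.
Lia has value 38 → rank 2.

2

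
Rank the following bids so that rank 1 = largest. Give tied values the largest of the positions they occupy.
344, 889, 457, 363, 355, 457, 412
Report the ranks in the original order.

7, 1, 3, 5, 6, 3, 4

Sorted (descending): 889, 457, 457, 412, 363, 355, 344
The 2 values of 457 occupy positions 2–3 → each gets rank 3.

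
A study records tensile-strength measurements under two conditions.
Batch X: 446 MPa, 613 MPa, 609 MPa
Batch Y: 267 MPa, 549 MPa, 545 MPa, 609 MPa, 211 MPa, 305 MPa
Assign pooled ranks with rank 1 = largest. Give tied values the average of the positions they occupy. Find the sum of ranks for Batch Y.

Sorted (descending): 613, 609, 609, 549, 545, 446, 305, 267, 211
The 2 values of 609 occupy positions 2–3 → average rank (2+3)/2 = 2.5.
Batch Y values → pooled ranks: 267→8, 549→4, 545→5, 609→2.5, 211→9, 305→7
Rank sum = 8 + 4 + 5 + 2.5 + 9 + 7 = 35.5

35.5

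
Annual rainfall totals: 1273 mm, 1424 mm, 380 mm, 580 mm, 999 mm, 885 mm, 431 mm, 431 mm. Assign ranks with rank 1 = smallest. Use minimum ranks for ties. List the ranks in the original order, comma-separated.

7, 8, 1, 4, 6, 5, 2, 2

Sorted (ascending): 380, 431, 431, 580, 885, 999, 1273, 1424
The 2 values of 431 occupy positions 2–3 → each gets rank 2.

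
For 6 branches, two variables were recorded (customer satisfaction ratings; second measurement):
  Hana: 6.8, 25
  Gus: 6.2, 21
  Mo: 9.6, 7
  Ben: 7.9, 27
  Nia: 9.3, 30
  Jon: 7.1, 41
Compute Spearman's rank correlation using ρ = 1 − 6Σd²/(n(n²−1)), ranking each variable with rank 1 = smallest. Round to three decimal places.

Ranks of variable 1: 2, 1, 6, 4, 5, 3
Ranks of variable 2: 3, 2, 1, 4, 5, 6
d = r₁ − r₂: -1, -1, 5, 0, 0, -3
d²: 1, 1, 25, 0, 0, 9; Σd² = 36
ρ = 1 − 6·36/(6·35) = 1 − 216/210 = -0.029

-0.029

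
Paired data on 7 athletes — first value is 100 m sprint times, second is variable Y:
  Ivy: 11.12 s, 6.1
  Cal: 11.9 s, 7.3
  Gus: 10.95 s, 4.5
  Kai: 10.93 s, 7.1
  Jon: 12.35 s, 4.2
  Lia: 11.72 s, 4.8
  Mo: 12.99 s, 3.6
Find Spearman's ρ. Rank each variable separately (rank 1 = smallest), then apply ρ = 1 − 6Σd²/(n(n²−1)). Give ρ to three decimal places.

-0.536

Ranks of variable 1: 3, 5, 2, 1, 6, 4, 7
Ranks of variable 2: 5, 7, 3, 6, 2, 4, 1
d = r₁ − r₂: -2, -2, -1, -5, 4, 0, 6
d²: 4, 4, 1, 25, 16, 0, 36; Σd² = 86
ρ = 1 − 6·86/(7·48) = 1 − 516/336 = -0.536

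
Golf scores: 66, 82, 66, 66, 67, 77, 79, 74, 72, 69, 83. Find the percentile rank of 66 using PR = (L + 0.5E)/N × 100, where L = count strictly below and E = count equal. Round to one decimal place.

N = 11.
Strictly below 66: 0. Equal to 66: 3.
PR = (0 + 0.5·3)/11 × 100 = 13.6

13.6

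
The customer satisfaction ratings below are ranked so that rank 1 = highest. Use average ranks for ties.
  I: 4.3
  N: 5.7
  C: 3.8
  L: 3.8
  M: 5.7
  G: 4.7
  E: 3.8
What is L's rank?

6

Sorted (descending): 5.7, 5.7, 4.7, 4.3, 3.8, 3.8, 3.8
The 2 values of 5.7 occupy positions 1–2 → average rank (1+2)/2 = 1.5.
The 3 values of 3.8 occupy positions 5–7 → average rank 6.
L has value 3.8 → rank 6.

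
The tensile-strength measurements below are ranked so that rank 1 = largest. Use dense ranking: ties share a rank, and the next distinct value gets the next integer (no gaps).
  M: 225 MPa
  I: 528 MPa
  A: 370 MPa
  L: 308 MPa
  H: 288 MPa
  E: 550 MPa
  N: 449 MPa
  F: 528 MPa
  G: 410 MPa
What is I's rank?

Sorted (descending): 550, 528, 528, 449, 410, 370, 308, 288, 225
The 2 values of 528 share dense rank 2.
Remaining distinct values take the next consecutive integers.
I has value 528 MPa → rank 2.

2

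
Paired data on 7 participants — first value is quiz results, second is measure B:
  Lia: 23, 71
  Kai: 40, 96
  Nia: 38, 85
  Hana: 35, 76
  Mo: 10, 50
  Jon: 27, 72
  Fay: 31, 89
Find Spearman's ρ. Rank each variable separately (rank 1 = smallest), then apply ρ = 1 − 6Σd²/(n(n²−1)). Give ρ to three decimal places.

Ranks of variable 1: 2, 7, 6, 5, 1, 3, 4
Ranks of variable 2: 2, 7, 5, 4, 1, 3, 6
d = r₁ − r₂: 0, 0, 1, 1, 0, 0, -2
d²: 0, 0, 1, 1, 0, 0, 4; Σd² = 6
ρ = 1 − 6·6/(7·48) = 1 − 36/336 = 0.893

0.893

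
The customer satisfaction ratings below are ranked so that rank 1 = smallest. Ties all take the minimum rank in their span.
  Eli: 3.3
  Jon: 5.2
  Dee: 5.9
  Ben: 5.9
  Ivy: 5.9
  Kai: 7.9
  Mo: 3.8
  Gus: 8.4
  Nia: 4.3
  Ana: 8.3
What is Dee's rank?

Sorted (ascending): 3.3, 3.8, 4.3, 5.2, 5.9, 5.9, 5.9, 7.9, 8.3, 8.4
The 3 values of 5.9 occupy positions 5–7 → each gets rank 5.
Dee has value 5.9 → rank 5.

5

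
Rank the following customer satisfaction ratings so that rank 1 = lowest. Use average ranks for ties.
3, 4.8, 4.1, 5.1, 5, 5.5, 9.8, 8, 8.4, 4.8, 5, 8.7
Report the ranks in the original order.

Sorted (ascending): 3, 4.1, 4.8, 4.8, 5, 5, 5.1, 5.5, 8, 8.4, 8.7, 9.8
The 2 values of 4.8 occupy positions 3–4 → average rank (3+4)/2 = 3.5.
The 2 values of 5 occupy positions 5–6 → average rank (5+6)/2 = 5.5.

1, 3.5, 2, 7, 5.5, 8, 12, 9, 10, 3.5, 5.5, 11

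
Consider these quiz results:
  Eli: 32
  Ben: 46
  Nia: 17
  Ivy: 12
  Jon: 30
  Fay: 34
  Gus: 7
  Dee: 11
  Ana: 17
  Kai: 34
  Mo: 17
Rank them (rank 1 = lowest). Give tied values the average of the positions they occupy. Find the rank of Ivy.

3

Sorted (ascending): 7, 11, 12, 17, 17, 17, 30, 32, 34, 34, 46
The 3 values of 17 occupy positions 4–6 → average rank 5.
The 2 values of 34 occupy positions 9–10 → average rank (9+10)/2 = 9.5.
Ivy has value 12 → rank 3.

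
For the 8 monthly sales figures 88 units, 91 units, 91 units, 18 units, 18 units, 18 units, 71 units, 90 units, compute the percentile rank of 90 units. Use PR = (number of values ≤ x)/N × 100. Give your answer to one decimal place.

N = 8.
Strictly below 90: 5. Equal to 90: 1.
PR = 6/8 × 100 = 75.0

75.0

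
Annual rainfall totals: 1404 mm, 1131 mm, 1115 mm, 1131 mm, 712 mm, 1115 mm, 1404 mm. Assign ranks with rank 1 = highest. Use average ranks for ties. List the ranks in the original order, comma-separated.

Sorted (descending): 1404, 1404, 1131, 1131, 1115, 1115, 712
The 2 values of 1404 occupy positions 1–2 → average rank (1+2)/2 = 1.5.
The 2 values of 1131 occupy positions 3–4 → average rank (3+4)/2 = 3.5.
The 2 values of 1115 occupy positions 5–6 → average rank (5+6)/2 = 5.5.

1.5, 3.5, 5.5, 3.5, 7, 5.5, 1.5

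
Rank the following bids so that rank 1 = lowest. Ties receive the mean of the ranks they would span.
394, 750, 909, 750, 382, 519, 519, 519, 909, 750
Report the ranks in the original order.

2, 7, 9.5, 7, 1, 4, 4, 4, 9.5, 7

Sorted (ascending): 382, 394, 519, 519, 519, 750, 750, 750, 909, 909
The 3 values of 519 occupy positions 3–5 → average rank 4.
The 3 values of 750 occupy positions 6–8 → average rank 7.
The 2 values of 909 occupy positions 9–10 → average rank (9+10)/2 = 9.5.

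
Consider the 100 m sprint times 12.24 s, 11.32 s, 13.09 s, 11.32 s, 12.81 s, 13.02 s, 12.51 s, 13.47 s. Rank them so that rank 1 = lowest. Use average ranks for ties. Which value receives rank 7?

Sorted (ascending): 11.32, 11.32, 12.24, 12.51, 12.81, 13.02, 13.09, 13.47
The 2 values of 11.32 occupy positions 1–2 → average rank (1+2)/2 = 1.5.
Rank 7 → value 13.09.

13.09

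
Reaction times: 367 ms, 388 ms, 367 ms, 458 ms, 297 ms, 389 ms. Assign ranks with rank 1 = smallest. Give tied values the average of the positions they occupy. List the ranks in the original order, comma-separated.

Sorted (ascending): 297, 367, 367, 388, 389, 458
The 2 values of 367 occupy positions 2–3 → average rank (2+3)/2 = 2.5.

2.5, 4, 2.5, 6, 1, 5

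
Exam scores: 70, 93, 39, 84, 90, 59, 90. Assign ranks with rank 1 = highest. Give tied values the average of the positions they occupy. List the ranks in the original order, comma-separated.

5, 1, 7, 4, 2.5, 6, 2.5

Sorted (descending): 93, 90, 90, 84, 70, 59, 39
The 2 values of 90 occupy positions 2–3 → average rank (2+3)/2 = 2.5.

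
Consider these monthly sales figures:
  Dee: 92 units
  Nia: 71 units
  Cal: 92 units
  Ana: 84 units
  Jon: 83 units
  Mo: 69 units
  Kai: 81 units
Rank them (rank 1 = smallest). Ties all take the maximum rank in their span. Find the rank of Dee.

Sorted (ascending): 69, 71, 81, 83, 84, 92, 92
The 2 values of 92 occupy positions 6–7 → each gets rank 7.
Dee has value 92 units → rank 7.

7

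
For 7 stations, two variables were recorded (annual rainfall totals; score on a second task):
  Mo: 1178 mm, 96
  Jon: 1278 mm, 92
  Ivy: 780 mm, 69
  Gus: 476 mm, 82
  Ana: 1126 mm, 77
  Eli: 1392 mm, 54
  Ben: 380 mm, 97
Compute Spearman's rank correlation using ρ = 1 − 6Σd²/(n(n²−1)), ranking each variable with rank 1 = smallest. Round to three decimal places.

-0.429

Ranks of variable 1: 5, 6, 3, 2, 4, 7, 1
Ranks of variable 2: 6, 5, 2, 4, 3, 1, 7
d = r₁ − r₂: -1, 1, 1, -2, 1, 6, -6
d²: 1, 1, 1, 4, 1, 36, 36; Σd² = 80
ρ = 1 − 6·80/(7·48) = 1 − 480/336 = -0.429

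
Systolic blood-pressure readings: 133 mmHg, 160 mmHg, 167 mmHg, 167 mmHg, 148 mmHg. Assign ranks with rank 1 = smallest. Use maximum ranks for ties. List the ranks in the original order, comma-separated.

1, 3, 5, 5, 2

Sorted (ascending): 133, 148, 160, 167, 167
The 2 values of 167 occupy positions 4–5 → each gets rank 5.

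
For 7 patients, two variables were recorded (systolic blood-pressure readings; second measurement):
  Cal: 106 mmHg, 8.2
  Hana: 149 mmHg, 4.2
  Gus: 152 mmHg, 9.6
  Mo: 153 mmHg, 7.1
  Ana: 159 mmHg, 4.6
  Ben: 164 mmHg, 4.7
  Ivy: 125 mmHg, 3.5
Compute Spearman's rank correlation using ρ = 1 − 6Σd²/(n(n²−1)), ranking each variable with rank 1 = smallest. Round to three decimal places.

Ranks of variable 1: 1, 3, 4, 5, 6, 7, 2
Ranks of variable 2: 6, 2, 7, 5, 3, 4, 1
d = r₁ − r₂: -5, 1, -3, 0, 3, 3, 1
d²: 25, 1, 9, 0, 9, 9, 1; Σd² = 54
ρ = 1 − 6·54/(7·48) = 1 − 324/336 = 0.036

0.036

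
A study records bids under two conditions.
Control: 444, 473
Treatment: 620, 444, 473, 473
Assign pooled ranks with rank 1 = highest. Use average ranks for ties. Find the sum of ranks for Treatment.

12.5

Sorted (descending): 620, 473, 473, 473, 444, 444
The 3 values of 473 occupy positions 2–4 → average rank 3.
The 2 values of 444 occupy positions 5–6 → average rank (5+6)/2 = 5.5.
Treatment values → pooled ranks: 620→1, 444→5.5, 473→3, 473→3
Rank sum = 1 + 5.5 + 3 + 3 = 12.5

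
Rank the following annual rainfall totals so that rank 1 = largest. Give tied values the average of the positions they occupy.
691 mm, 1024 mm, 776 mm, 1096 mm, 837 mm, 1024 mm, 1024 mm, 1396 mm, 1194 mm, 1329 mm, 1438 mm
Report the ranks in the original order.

Sorted (descending): 1438, 1396, 1329, 1194, 1096, 1024, 1024, 1024, 837, 776, 691
The 3 values of 1024 occupy positions 6–8 → average rank 7.

11, 7, 10, 5, 9, 7, 7, 2, 4, 3, 1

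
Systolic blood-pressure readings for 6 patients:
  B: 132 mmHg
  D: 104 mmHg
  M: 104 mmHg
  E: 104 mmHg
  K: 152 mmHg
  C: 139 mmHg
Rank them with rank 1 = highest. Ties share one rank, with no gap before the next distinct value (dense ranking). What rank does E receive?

Sorted (descending): 152, 139, 132, 104, 104, 104
The 3 values of 104 share dense rank 4.
Remaining distinct values take the next consecutive integers.
E has value 104 mmHg → rank 4.

4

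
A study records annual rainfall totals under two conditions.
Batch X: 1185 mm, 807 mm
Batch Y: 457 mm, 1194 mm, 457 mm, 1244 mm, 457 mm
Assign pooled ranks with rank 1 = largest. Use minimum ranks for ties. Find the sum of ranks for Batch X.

Sorted (descending): 1244, 1194, 1185, 807, 457, 457, 457
The 3 values of 457 occupy positions 5–7 → each gets rank 5.
Batch X values → pooled ranks: 1185→3, 807→4
Rank sum = 3 + 4 = 7

7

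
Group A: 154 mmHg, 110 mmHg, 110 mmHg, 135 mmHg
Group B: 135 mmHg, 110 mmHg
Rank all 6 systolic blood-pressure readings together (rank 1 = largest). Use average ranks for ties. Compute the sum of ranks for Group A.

13.5

Sorted (descending): 154, 135, 135, 110, 110, 110
The 2 values of 135 occupy positions 2–3 → average rank (2+3)/2 = 2.5.
The 3 values of 110 occupy positions 4–6 → average rank 5.
Group A values → pooled ranks: 154→1, 110→5, 110→5, 135→2.5
Rank sum = 1 + 5 + 5 + 2.5 = 13.5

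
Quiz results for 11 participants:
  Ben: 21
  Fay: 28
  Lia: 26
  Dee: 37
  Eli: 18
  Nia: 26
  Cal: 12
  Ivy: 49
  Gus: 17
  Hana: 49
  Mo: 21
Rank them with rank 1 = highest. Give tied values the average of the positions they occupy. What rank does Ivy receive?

Sorted (descending): 49, 49, 37, 28, 26, 26, 21, 21, 18, 17, 12
The 2 values of 49 occupy positions 1–2 → average rank (1+2)/2 = 1.5.
The 2 values of 26 occupy positions 5–6 → average rank (5+6)/2 = 5.5.
The 2 values of 21 occupy positions 7–8 → average rank (7+8)/2 = 7.5.
Ivy has value 49 → rank 1.5.

1.5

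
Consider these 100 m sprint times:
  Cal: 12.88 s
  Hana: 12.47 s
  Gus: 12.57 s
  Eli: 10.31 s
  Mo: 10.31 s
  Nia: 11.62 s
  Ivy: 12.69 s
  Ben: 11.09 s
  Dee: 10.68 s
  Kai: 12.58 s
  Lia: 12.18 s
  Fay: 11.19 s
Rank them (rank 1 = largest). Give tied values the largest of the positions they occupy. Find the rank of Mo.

12

Sorted (descending): 12.88, 12.69, 12.58, 12.57, 12.47, 12.18, 11.62, 11.19, 11.09, 10.68, 10.31, 10.31
The 2 values of 10.31 occupy positions 11–12 → each gets rank 12.
Mo has value 10.31 s → rank 12.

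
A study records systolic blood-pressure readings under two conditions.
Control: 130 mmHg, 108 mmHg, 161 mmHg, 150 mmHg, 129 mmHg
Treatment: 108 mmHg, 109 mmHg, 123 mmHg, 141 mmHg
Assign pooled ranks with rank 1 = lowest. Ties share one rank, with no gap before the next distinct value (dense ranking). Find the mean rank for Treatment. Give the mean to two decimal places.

3.00

Sorted (ascending): 108, 108, 109, 123, 129, 130, 141, 150, 161
The 2 values of 108 share dense rank 1.
Remaining distinct values take the next consecutive integers.
Treatment values → pooled ranks: 108→1, 109→2, 123→3, 141→6
Mean rank = (1 + 2 + 3 + 6) / 4 = 3.00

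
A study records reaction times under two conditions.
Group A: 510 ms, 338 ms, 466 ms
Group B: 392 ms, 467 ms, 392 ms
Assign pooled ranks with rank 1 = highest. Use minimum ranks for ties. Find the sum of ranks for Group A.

10

Sorted (descending): 510, 467, 466, 392, 392, 338
The 2 values of 392 occupy positions 4–5 → each gets rank 4.
Group A values → pooled ranks: 510→1, 338→6, 466→3
Rank sum = 1 + 6 + 3 = 10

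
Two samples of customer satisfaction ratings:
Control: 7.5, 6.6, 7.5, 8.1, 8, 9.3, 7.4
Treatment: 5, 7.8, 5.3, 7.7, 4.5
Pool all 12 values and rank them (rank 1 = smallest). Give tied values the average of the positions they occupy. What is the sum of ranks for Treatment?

23

Sorted (ascending): 4.5, 5, 5.3, 6.6, 7.4, 7.5, 7.5, 7.7, 7.8, 8, 8.1, 9.3
The 2 values of 7.5 occupy positions 6–7 → average rank (6+7)/2 = 6.5.
Treatment values → pooled ranks: 5→2, 7.8→9, 5.3→3, 7.7→8, 4.5→1
Rank sum = 2 + 9 + 3 + 8 + 1 = 23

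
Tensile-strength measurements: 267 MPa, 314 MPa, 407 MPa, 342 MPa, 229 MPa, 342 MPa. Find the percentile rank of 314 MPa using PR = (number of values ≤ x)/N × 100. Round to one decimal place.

50.0

N = 6.
Strictly below 314: 2. Equal to 314: 1.
PR = 3/6 × 100 = 50.0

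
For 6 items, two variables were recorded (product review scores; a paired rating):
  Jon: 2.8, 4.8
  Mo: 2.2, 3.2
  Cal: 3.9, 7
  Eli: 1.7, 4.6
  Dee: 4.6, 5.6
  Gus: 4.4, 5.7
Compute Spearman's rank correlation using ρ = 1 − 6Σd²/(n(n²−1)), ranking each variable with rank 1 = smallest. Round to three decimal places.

Ranks of variable 1: 3, 2, 4, 1, 6, 5
Ranks of variable 2: 3, 1, 6, 2, 4, 5
d = r₁ − r₂: 0, 1, -2, -1, 2, 0
d²: 0, 1, 4, 1, 4, 0; Σd² = 10
ρ = 1 − 6·10/(6·35) = 1 − 60/210 = 0.714

0.714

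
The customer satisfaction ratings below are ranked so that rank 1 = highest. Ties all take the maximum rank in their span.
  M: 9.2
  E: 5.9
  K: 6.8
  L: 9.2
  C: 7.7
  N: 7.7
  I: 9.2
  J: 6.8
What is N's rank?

5

Sorted (descending): 9.2, 9.2, 9.2, 7.7, 7.7, 6.8, 6.8, 5.9
The 3 values of 9.2 occupy positions 1–3 → each gets rank 3.
The 2 values of 7.7 occupy positions 4–5 → each gets rank 5.
The 2 values of 6.8 occupy positions 6–7 → each gets rank 7.
N has value 7.7 → rank 5.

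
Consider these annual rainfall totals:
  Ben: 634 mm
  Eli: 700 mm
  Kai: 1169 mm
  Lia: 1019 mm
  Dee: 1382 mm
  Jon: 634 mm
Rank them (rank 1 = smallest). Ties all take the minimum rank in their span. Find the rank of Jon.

1

Sorted (ascending): 634, 634, 700, 1019, 1169, 1382
The 2 values of 634 occupy positions 1–2 → each gets rank 1.
Jon has value 634 mm → rank 1.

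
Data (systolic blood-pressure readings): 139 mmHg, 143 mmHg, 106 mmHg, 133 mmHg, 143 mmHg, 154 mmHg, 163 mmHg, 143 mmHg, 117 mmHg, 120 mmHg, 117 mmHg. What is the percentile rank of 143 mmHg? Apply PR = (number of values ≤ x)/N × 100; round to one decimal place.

N = 11.
Strictly below 143: 6. Equal to 143: 3.
PR = 9/11 × 100 = 81.8

81.8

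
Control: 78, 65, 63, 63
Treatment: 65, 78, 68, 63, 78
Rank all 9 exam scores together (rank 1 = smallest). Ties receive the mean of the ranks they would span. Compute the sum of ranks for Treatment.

Sorted (ascending): 63, 63, 63, 65, 65, 68, 78, 78, 78
The 3 values of 63 occupy positions 1–3 → average rank 2.
The 2 values of 65 occupy positions 4–5 → average rank (4+5)/2 = 4.5.
The 3 values of 78 occupy positions 7–9 → average rank 8.
Treatment values → pooled ranks: 65→4.5, 78→8, 68→6, 63→2, 78→8
Rank sum = 4.5 + 8 + 6 + 2 + 8 = 28.5

28.5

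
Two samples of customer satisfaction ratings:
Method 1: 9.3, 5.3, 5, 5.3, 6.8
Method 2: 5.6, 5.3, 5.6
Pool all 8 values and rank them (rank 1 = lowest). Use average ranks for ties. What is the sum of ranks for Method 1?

Sorted (ascending): 5, 5.3, 5.3, 5.3, 5.6, 5.6, 6.8, 9.3
The 3 values of 5.3 occupy positions 2–4 → average rank 3.
The 2 values of 5.6 occupy positions 5–6 → average rank (5+6)/2 = 5.5.
Method 1 values → pooled ranks: 9.3→8, 5.3→3, 5→1, 5.3→3, 6.8→7
Rank sum = 8 + 3 + 1 + 3 + 7 = 22

22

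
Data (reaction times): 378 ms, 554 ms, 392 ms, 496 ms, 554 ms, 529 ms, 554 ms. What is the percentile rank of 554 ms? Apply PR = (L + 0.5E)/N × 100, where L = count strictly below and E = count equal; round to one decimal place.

N = 7.
Strictly below 554: 4. Equal to 554: 3.
PR = (4 + 0.5·3)/7 × 100 = 78.6

78.6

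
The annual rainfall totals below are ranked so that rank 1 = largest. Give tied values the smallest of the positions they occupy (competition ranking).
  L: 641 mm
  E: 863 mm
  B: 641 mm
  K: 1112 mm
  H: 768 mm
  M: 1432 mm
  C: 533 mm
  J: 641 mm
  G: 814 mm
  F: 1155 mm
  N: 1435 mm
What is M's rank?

Sorted (descending): 1435, 1432, 1155, 1112, 863, 814, 768, 641, 641, 641, 533
The 3 values of 641 occupy positions 8–10 → each gets rank 8.
M has value 1432 mm → rank 2.

2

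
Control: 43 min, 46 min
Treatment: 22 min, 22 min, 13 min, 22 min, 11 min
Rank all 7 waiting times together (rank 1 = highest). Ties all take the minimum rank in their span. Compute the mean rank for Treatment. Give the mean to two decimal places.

4.40

Sorted (descending): 46, 43, 22, 22, 22, 13, 11
The 3 values of 22 occupy positions 3–5 → each gets rank 3.
Treatment values → pooled ranks: 22→3, 22→3, 13→6, 22→3, 11→7
Mean rank = (3 + 3 + 6 + 3 + 7) / 5 = 4.40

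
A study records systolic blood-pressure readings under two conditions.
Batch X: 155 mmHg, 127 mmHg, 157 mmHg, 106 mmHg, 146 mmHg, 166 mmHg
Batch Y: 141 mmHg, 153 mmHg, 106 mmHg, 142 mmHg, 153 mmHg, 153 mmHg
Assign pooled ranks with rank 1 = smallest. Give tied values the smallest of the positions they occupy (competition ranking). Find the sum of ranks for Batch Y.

31

Sorted (ascending): 106, 106, 127, 141, 142, 146, 153, 153, 153, 155, 157, 166
The 2 values of 106 occupy positions 1–2 → each gets rank 1.
The 3 values of 153 occupy positions 7–9 → each gets rank 7.
Batch Y values → pooled ranks: 141→4, 153→7, 106→1, 142→5, 153→7, 153→7
Rank sum = 4 + 7 + 1 + 5 + 7 + 7 = 31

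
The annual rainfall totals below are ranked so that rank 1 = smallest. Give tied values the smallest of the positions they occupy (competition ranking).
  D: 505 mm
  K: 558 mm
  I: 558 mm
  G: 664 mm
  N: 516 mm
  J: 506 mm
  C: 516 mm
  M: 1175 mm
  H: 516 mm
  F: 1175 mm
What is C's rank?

Sorted (ascending): 505, 506, 516, 516, 516, 558, 558, 664, 1175, 1175
The 3 values of 516 occupy positions 3–5 → each gets rank 3.
The 2 values of 558 occupy positions 6–7 → each gets rank 6.
The 2 values of 1175 occupy positions 9–10 → each gets rank 9.
C has value 516 mm → rank 3.

3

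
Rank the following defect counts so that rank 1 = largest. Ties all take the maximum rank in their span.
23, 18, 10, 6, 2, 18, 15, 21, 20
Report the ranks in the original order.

Sorted (descending): 23, 21, 20, 18, 18, 15, 10, 6, 2
The 2 values of 18 occupy positions 4–5 → each gets rank 5.

1, 5, 7, 8, 9, 5, 6, 2, 3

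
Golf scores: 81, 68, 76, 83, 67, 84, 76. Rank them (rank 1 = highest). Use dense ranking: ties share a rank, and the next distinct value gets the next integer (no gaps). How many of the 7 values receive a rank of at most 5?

6

Sorted (descending): 84, 83, 81, 76, 76, 68, 67
The 2 values of 76 share dense rank 4.
Remaining distinct values take the next consecutive integers.
Ranks ≤ 5: {1, 2, 3, 4, 4, 5} → 6 values.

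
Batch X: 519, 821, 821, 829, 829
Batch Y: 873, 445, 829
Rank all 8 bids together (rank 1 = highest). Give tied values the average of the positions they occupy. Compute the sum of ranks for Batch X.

Sorted (descending): 873, 829, 829, 829, 821, 821, 519, 445
The 3 values of 829 occupy positions 2–4 → average rank 3.
The 2 values of 821 occupy positions 5–6 → average rank (5+6)/2 = 5.5.
Batch X values → pooled ranks: 519→7, 821→5.5, 821→5.5, 829→3, 829→3
Rank sum = 7 + 5.5 + 5.5 + 3 + 3 = 24

24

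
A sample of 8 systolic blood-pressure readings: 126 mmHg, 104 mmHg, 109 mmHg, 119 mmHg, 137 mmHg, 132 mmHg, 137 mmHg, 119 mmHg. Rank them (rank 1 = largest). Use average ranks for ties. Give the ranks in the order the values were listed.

4, 8, 7, 5.5, 1.5, 3, 1.5, 5.5

Sorted (descending): 137, 137, 132, 126, 119, 119, 109, 104
The 2 values of 137 occupy positions 1–2 → average rank (1+2)/2 = 1.5.
The 2 values of 119 occupy positions 5–6 → average rank (5+6)/2 = 5.5.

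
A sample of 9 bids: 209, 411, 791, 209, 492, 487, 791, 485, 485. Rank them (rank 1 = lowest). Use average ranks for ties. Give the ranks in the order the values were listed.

Sorted (ascending): 209, 209, 411, 485, 485, 487, 492, 791, 791
The 2 values of 209 occupy positions 1–2 → average rank (1+2)/2 = 1.5.
The 2 values of 485 occupy positions 4–5 → average rank (4+5)/2 = 4.5.
The 2 values of 791 occupy positions 8–9 → average rank (8+9)/2 = 8.5.

1.5, 3, 8.5, 1.5, 7, 6, 8.5, 4.5, 4.5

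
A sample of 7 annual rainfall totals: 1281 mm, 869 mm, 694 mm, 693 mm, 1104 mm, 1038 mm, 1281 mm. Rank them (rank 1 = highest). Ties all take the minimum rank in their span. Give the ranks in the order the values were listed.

Sorted (descending): 1281, 1281, 1104, 1038, 869, 694, 693
The 2 values of 1281 occupy positions 1–2 → each gets rank 1.

1, 5, 6, 7, 3, 4, 1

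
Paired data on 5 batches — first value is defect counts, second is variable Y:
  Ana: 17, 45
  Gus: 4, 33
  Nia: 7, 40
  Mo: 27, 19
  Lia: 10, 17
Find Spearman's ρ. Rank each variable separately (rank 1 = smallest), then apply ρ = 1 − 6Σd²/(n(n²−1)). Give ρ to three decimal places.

-0.100

Ranks of variable 1: 4, 1, 2, 5, 3
Ranks of variable 2: 5, 3, 4, 2, 1
d = r₁ − r₂: -1, -2, -2, 3, 2
d²: 1, 4, 4, 9, 4; Σd² = 22
ρ = 1 − 6·22/(5·24) = 1 − 132/120 = -0.100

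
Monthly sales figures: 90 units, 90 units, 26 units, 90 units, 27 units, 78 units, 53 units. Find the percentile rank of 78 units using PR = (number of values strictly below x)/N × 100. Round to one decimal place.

42.9

N = 7.
Strictly below 78: 3. Equal to 78: 1.
PR = 3/7 × 100 = 42.9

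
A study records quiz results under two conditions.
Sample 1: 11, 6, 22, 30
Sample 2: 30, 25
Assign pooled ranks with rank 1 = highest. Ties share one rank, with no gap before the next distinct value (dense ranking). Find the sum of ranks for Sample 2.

Sorted (descending): 30, 30, 25, 22, 11, 6
The 2 values of 30 share dense rank 1.
Remaining distinct values take the next consecutive integers.
Sample 2 values → pooled ranks: 30→1, 25→2
Rank sum = 1 + 2 = 3

3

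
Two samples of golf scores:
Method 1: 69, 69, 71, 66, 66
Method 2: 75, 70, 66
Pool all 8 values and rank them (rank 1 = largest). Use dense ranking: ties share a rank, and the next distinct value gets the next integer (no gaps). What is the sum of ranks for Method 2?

Sorted (descending): 75, 71, 70, 69, 69, 66, 66, 66
The 2 values of 69 share dense rank 4.
The 3 values of 66 share dense rank 5.
Remaining distinct values take the next consecutive integers.
Method 2 values → pooled ranks: 75→1, 70→3, 66→5
Rank sum = 1 + 3 + 5 = 9

9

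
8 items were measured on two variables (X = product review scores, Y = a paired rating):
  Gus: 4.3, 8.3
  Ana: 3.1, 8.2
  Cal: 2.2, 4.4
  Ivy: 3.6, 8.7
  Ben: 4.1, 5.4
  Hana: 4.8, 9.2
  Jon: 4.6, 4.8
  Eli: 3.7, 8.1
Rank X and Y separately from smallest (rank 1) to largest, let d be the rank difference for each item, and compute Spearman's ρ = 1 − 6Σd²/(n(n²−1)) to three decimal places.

Ranks of variable 1: 6, 2, 1, 3, 5, 8, 7, 4
Ranks of variable 2: 6, 5, 1, 7, 3, 8, 2, 4
d = r₁ − r₂: 0, -3, 0, -4, 2, 0, 5, 0
d²: 0, 9, 0, 16, 4, 0, 25, 0; Σd² = 54
ρ = 1 − 6·54/(8·63) = 1 − 324/504 = 0.357

0.357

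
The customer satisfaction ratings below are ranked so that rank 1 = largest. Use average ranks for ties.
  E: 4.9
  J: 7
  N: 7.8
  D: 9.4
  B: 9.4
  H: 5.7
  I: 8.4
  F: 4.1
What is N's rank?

4

Sorted (descending): 9.4, 9.4, 8.4, 7.8, 7, 5.7, 4.9, 4.1
The 2 values of 9.4 occupy positions 1–2 → average rank (1+2)/2 = 1.5.
N has value 7.8 → rank 4.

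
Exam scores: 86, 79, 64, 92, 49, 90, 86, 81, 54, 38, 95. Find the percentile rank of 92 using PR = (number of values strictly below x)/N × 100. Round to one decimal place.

81.8

N = 11.
Strictly below 92: 9. Equal to 92: 1.
PR = 9/11 × 100 = 81.8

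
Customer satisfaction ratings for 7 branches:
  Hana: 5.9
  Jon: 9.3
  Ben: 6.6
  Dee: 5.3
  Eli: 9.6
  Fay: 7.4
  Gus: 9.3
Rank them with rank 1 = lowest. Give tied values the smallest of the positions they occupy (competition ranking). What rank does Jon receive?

Sorted (ascending): 5.3, 5.9, 6.6, 7.4, 9.3, 9.3, 9.6
The 2 values of 9.3 occupy positions 5–6 → each gets rank 5.
Jon has value 9.3 → rank 5.

5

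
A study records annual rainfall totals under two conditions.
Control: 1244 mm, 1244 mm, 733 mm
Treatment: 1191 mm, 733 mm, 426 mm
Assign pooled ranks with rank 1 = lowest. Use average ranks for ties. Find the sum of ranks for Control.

Sorted (ascending): 426, 733, 733, 1191, 1244, 1244
The 2 values of 733 occupy positions 2–3 → average rank (2+3)/2 = 2.5.
The 2 values of 1244 occupy positions 5–6 → average rank (5+6)/2 = 5.5.
Control values → pooled ranks: 1244→5.5, 1244→5.5, 733→2.5
Rank sum = 5.5 + 5.5 + 2.5 = 13.5

13.5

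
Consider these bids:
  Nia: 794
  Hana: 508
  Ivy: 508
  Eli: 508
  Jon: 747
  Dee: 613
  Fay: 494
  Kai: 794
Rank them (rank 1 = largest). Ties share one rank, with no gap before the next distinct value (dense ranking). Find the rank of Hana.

4

Sorted (descending): 794, 794, 747, 613, 508, 508, 508, 494
The 2 values of 794 share dense rank 1.
The 3 values of 508 share dense rank 4.
Remaining distinct values take the next consecutive integers.
Hana has value 508 → rank 4.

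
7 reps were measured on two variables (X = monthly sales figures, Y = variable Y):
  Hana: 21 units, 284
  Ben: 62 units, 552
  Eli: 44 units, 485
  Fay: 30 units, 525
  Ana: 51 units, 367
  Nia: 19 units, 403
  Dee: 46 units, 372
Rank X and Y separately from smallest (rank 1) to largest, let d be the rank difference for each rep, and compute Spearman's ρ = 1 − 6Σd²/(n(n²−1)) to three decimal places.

0.286

Ranks of variable 1: 2, 7, 4, 3, 6, 1, 5
Ranks of variable 2: 1, 7, 5, 6, 2, 4, 3
d = r₁ − r₂: 1, 0, -1, -3, 4, -3, 2
d²: 1, 0, 1, 9, 16, 9, 4; Σd² = 40
ρ = 1 − 6·40/(7·48) = 1 − 240/336 = 0.286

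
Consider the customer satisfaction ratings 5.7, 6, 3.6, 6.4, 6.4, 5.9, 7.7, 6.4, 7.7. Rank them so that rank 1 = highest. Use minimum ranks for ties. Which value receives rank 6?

6

Sorted (descending): 7.7, 7.7, 6.4, 6.4, 6.4, 6, 5.9, 5.7, 3.6
The 2 values of 7.7 occupy positions 1–2 → each gets rank 1.
The 3 values of 6.4 occupy positions 3–5 → each gets rank 3.
Rank 6 → value 6.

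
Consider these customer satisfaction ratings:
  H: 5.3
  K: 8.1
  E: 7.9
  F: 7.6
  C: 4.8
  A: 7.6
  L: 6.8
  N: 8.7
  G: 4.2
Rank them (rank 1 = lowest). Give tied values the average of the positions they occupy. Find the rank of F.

5.5

Sorted (ascending): 4.2, 4.8, 5.3, 6.8, 7.6, 7.6, 7.9, 8.1, 8.7
The 2 values of 7.6 occupy positions 5–6 → average rank (5+6)/2 = 5.5.
F has value 7.6 → rank 5.5.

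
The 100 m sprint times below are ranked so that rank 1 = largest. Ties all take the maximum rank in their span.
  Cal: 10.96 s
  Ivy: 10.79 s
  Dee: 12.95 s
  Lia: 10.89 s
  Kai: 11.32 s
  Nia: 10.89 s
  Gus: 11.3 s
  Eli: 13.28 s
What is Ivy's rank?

8

Sorted (descending): 13.28, 12.95, 11.32, 11.3, 10.96, 10.89, 10.89, 10.79
The 2 values of 10.89 occupy positions 6–7 → each gets rank 7.
Ivy has value 10.79 s → rank 8.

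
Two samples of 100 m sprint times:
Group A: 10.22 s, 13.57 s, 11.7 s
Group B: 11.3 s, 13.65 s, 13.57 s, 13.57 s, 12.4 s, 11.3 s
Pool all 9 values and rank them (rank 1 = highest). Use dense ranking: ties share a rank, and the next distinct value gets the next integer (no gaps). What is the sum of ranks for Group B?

Sorted (descending): 13.65, 13.57, 13.57, 13.57, 12.4, 11.7, 11.3, 11.3, 10.22
The 3 values of 13.57 share dense rank 2.
The 2 values of 11.3 share dense rank 5.
Remaining distinct values take the next consecutive integers.
Group B values → pooled ranks: 11.3→5, 13.65→1, 13.57→2, 13.57→2, 12.4→3, 11.3→5
Rank sum = 5 + 1 + 2 + 2 + 3 + 5 = 18

18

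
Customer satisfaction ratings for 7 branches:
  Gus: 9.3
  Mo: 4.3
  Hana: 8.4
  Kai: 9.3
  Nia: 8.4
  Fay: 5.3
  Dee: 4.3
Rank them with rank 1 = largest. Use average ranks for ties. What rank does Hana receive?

Sorted (descending): 9.3, 9.3, 8.4, 8.4, 5.3, 4.3, 4.3
The 2 values of 9.3 occupy positions 1–2 → average rank (1+2)/2 = 1.5.
The 2 values of 8.4 occupy positions 3–4 → average rank (3+4)/2 = 3.5.
The 2 values of 4.3 occupy positions 6–7 → average rank (6+7)/2 = 6.5.
Hana has value 8.4 → rank 3.5.

3.5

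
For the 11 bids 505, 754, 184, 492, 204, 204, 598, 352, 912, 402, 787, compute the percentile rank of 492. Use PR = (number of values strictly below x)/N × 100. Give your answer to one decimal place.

45.5

N = 11.
Strictly below 492: 5. Equal to 492: 1.
PR = 5/11 × 100 = 45.5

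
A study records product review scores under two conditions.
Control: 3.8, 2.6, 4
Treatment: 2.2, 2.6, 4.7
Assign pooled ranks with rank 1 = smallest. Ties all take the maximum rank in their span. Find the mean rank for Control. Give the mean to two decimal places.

Sorted (ascending): 2.2, 2.6, 2.6, 3.8, 4, 4.7
The 2 values of 2.6 occupy positions 2–3 → each gets rank 3.
Control values → pooled ranks: 3.8→4, 2.6→3, 4→5
Mean rank = (4 + 3 + 5) / 3 = 4.00

4.00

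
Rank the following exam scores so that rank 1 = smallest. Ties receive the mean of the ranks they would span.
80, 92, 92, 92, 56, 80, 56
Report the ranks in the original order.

Sorted (ascending): 56, 56, 80, 80, 92, 92, 92
The 2 values of 56 occupy positions 1–2 → average rank (1+2)/2 = 1.5.
The 2 values of 80 occupy positions 3–4 → average rank (3+4)/2 = 3.5.
The 3 values of 92 occupy positions 5–7 → average rank 6.

3.5, 6, 6, 6, 1.5, 3.5, 1.5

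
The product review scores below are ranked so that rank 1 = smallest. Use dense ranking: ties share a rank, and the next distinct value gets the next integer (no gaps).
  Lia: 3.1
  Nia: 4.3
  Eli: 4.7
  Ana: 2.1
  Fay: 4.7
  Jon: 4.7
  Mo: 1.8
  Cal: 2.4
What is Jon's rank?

6

Sorted (ascending): 1.8, 2.1, 2.4, 3.1, 4.3, 4.7, 4.7, 4.7
The 3 values of 4.7 share dense rank 6.
Remaining distinct values take the next consecutive integers.
Jon has value 4.7 → rank 6.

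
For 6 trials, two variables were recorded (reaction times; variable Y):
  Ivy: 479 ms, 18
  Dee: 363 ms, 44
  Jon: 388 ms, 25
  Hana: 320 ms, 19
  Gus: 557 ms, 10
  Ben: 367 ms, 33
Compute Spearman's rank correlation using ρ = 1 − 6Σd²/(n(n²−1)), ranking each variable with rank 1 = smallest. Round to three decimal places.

Ranks of variable 1: 5, 2, 4, 1, 6, 3
Ranks of variable 2: 2, 6, 4, 3, 1, 5
d = r₁ − r₂: 3, -4, 0, -2, 5, -2
d²: 9, 16, 0, 4, 25, 4; Σd² = 58
ρ = 1 − 6·58/(6·35) = 1 − 348/210 = -0.657

-0.657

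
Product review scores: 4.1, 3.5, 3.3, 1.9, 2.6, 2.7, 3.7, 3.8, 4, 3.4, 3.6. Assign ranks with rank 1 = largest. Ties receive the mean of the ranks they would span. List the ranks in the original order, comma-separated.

Sorted (descending): 4.1, 4, 3.8, 3.7, 3.6, 3.5, 3.4, 3.3, 2.7, 2.6, 1.9
No ties — each value takes its position as its rank.

1, 6, 8, 11, 10, 9, 4, 3, 2, 7, 5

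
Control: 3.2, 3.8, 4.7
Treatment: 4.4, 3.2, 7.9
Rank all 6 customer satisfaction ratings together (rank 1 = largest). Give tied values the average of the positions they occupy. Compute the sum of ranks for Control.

11.5

Sorted (descending): 7.9, 4.7, 4.4, 3.8, 3.2, 3.2
The 2 values of 3.2 occupy positions 5–6 → average rank (5+6)/2 = 5.5.
Control values → pooled ranks: 3.2→5.5, 3.8→4, 4.7→2
Rank sum = 5.5 + 4 + 2 = 11.5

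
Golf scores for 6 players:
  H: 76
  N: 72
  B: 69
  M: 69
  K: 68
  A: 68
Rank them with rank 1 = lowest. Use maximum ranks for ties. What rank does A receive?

Sorted (ascending): 68, 68, 69, 69, 72, 76
The 2 values of 68 occupy positions 1–2 → each gets rank 2.
The 2 values of 69 occupy positions 3–4 → each gets rank 4.
A has value 68 → rank 2.

2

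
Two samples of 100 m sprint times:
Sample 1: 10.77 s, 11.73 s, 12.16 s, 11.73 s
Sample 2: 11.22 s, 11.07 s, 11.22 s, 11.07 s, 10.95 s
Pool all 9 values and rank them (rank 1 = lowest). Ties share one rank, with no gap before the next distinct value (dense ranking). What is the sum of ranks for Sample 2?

16

Sorted (ascending): 10.77, 10.95, 11.07, 11.07, 11.22, 11.22, 11.73, 11.73, 12.16
The 2 values of 11.07 share dense rank 3.
The 2 values of 11.22 share dense rank 4.
The 2 values of 11.73 share dense rank 5.
Remaining distinct values take the next consecutive integers.
Sample 2 values → pooled ranks: 11.22→4, 11.07→3, 11.22→4, 11.07→3, 10.95→2
Rank sum = 4 + 3 + 4 + 3 + 2 = 16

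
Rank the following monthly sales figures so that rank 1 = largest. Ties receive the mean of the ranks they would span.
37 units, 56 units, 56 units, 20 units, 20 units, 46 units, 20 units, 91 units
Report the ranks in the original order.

5, 2.5, 2.5, 7, 7, 4, 7, 1

Sorted (descending): 91, 56, 56, 46, 37, 20, 20, 20
The 2 values of 56 occupy positions 2–3 → average rank (2+3)/2 = 2.5.
The 3 values of 20 occupy positions 6–8 → average rank 7.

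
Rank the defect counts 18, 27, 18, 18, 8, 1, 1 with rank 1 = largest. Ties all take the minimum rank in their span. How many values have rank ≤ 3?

Sorted (descending): 27, 18, 18, 18, 8, 1, 1
The 3 values of 18 occupy positions 2–4 → each gets rank 2.
The 2 values of 1 occupy positions 6–7 → each gets rank 6.
Ranks ≤ 3: {1, 2, 2, 2} → 4 values.

4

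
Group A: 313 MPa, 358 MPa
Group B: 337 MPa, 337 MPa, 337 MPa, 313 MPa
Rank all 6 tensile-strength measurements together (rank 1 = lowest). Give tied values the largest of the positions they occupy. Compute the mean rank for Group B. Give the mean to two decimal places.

Sorted (ascending): 313, 313, 337, 337, 337, 358
The 2 values of 313 occupy positions 1–2 → each gets rank 2.
The 3 values of 337 occupy positions 3–5 → each gets rank 5.
Group B values → pooled ranks: 337→5, 337→5, 337→5, 313→2
Mean rank = (5 + 5 + 5 + 2) / 4 = 4.25

4.25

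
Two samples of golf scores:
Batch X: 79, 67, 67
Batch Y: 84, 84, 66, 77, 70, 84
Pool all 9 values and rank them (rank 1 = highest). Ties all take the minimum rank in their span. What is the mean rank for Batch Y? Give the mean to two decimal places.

Sorted (descending): 84, 84, 84, 79, 77, 70, 67, 67, 66
The 3 values of 84 occupy positions 1–3 → each gets rank 1.
The 2 values of 67 occupy positions 7–8 → each gets rank 7.
Batch Y values → pooled ranks: 84→1, 84→1, 66→9, 77→5, 70→6, 84→1
Mean rank = (1 + 1 + 9 + 5 + 6 + 1) / 6 = 3.83

3.83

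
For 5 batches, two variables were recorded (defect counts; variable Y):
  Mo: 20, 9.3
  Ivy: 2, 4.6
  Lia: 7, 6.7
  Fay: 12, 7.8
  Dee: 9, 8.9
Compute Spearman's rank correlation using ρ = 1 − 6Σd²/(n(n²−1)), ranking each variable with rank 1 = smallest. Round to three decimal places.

0.900

Ranks of variable 1: 5, 1, 2, 4, 3
Ranks of variable 2: 5, 1, 2, 3, 4
d = r₁ − r₂: 0, 0, 0, 1, -1
d²: 0, 0, 0, 1, 1; Σd² = 2
ρ = 1 − 6·2/(5·24) = 1 − 12/120 = 0.900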